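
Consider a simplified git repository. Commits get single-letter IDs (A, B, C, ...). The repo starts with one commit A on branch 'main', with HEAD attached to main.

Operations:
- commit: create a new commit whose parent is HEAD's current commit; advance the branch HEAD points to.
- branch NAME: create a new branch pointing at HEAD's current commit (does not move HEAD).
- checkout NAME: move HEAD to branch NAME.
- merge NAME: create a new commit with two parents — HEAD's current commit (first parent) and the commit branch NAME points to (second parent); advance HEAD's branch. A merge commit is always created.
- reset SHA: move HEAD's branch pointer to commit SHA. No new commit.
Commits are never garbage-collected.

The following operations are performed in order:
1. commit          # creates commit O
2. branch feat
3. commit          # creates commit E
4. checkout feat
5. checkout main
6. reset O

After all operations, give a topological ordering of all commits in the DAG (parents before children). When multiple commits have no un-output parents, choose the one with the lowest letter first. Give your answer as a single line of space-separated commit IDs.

After op 1 (commit): HEAD=main@O [main=O]
After op 2 (branch): HEAD=main@O [feat=O main=O]
After op 3 (commit): HEAD=main@E [feat=O main=E]
After op 4 (checkout): HEAD=feat@O [feat=O main=E]
After op 5 (checkout): HEAD=main@E [feat=O main=E]
After op 6 (reset): HEAD=main@O [feat=O main=O]
commit A: parents=[]
commit E: parents=['O']
commit O: parents=['A']

Answer: A O E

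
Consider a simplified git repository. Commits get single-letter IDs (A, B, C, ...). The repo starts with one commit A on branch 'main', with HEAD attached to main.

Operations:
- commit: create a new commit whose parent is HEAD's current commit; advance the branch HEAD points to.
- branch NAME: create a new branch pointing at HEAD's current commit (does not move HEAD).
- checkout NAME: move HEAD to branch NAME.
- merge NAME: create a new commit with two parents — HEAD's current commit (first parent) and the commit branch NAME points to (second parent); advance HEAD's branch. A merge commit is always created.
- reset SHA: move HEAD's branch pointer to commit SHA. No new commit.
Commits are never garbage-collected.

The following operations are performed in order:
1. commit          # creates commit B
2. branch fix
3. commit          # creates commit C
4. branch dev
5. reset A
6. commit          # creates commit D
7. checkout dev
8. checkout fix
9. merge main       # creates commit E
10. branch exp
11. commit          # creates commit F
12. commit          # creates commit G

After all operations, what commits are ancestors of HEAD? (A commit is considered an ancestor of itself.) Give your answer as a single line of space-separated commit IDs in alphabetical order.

Answer: A B D E F G

Derivation:
After op 1 (commit): HEAD=main@B [main=B]
After op 2 (branch): HEAD=main@B [fix=B main=B]
After op 3 (commit): HEAD=main@C [fix=B main=C]
After op 4 (branch): HEAD=main@C [dev=C fix=B main=C]
After op 5 (reset): HEAD=main@A [dev=C fix=B main=A]
After op 6 (commit): HEAD=main@D [dev=C fix=B main=D]
After op 7 (checkout): HEAD=dev@C [dev=C fix=B main=D]
After op 8 (checkout): HEAD=fix@B [dev=C fix=B main=D]
After op 9 (merge): HEAD=fix@E [dev=C fix=E main=D]
After op 10 (branch): HEAD=fix@E [dev=C exp=E fix=E main=D]
After op 11 (commit): HEAD=fix@F [dev=C exp=E fix=F main=D]
After op 12 (commit): HEAD=fix@G [dev=C exp=E fix=G main=D]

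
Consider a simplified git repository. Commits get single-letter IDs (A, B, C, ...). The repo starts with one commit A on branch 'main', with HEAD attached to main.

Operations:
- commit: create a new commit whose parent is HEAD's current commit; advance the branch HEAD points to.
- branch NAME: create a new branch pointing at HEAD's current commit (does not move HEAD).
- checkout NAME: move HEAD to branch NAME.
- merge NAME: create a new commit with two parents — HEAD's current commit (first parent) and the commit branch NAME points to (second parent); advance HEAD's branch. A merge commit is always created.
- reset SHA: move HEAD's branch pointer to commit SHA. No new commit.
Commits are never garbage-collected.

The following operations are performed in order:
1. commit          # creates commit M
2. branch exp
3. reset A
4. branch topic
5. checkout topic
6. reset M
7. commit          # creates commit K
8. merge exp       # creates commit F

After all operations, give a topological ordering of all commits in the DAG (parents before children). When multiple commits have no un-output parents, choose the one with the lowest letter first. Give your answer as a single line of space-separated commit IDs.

Answer: A M K F

Derivation:
After op 1 (commit): HEAD=main@M [main=M]
After op 2 (branch): HEAD=main@M [exp=M main=M]
After op 3 (reset): HEAD=main@A [exp=M main=A]
After op 4 (branch): HEAD=main@A [exp=M main=A topic=A]
After op 5 (checkout): HEAD=topic@A [exp=M main=A topic=A]
After op 6 (reset): HEAD=topic@M [exp=M main=A topic=M]
After op 7 (commit): HEAD=topic@K [exp=M main=A topic=K]
After op 8 (merge): HEAD=topic@F [exp=M main=A topic=F]
commit A: parents=[]
commit F: parents=['K', 'M']
commit K: parents=['M']
commit M: parents=['A']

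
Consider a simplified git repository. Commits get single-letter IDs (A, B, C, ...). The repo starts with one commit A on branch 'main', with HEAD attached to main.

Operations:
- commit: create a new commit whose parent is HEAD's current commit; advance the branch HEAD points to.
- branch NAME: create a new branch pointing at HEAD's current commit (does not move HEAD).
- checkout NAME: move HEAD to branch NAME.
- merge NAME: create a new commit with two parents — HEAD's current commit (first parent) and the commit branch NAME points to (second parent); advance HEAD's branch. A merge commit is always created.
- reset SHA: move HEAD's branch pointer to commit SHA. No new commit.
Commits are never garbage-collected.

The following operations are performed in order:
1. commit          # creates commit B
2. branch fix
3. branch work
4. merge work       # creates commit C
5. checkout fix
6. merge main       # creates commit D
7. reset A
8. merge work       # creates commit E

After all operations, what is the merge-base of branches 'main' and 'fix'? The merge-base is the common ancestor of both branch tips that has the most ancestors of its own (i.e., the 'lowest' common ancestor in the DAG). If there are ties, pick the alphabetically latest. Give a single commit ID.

After op 1 (commit): HEAD=main@B [main=B]
After op 2 (branch): HEAD=main@B [fix=B main=B]
After op 3 (branch): HEAD=main@B [fix=B main=B work=B]
After op 4 (merge): HEAD=main@C [fix=B main=C work=B]
After op 5 (checkout): HEAD=fix@B [fix=B main=C work=B]
After op 6 (merge): HEAD=fix@D [fix=D main=C work=B]
After op 7 (reset): HEAD=fix@A [fix=A main=C work=B]
After op 8 (merge): HEAD=fix@E [fix=E main=C work=B]
ancestors(main=C): ['A', 'B', 'C']
ancestors(fix=E): ['A', 'B', 'E']
common: ['A', 'B']

Answer: B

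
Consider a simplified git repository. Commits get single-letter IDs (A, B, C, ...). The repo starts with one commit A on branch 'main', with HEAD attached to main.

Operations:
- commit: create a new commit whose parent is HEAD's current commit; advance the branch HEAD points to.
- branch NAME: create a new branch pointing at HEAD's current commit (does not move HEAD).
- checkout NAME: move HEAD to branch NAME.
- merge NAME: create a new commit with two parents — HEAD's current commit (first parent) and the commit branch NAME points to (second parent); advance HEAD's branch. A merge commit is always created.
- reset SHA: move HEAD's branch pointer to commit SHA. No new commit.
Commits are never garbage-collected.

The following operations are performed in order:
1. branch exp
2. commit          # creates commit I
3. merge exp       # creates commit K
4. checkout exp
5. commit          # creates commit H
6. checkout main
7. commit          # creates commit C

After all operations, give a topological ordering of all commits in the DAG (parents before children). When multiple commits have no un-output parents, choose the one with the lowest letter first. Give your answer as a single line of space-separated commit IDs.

Answer: A H I K C

Derivation:
After op 1 (branch): HEAD=main@A [exp=A main=A]
After op 2 (commit): HEAD=main@I [exp=A main=I]
After op 3 (merge): HEAD=main@K [exp=A main=K]
After op 4 (checkout): HEAD=exp@A [exp=A main=K]
After op 5 (commit): HEAD=exp@H [exp=H main=K]
After op 6 (checkout): HEAD=main@K [exp=H main=K]
After op 7 (commit): HEAD=main@C [exp=H main=C]
commit A: parents=[]
commit C: parents=['K']
commit H: parents=['A']
commit I: parents=['A']
commit K: parents=['I', 'A']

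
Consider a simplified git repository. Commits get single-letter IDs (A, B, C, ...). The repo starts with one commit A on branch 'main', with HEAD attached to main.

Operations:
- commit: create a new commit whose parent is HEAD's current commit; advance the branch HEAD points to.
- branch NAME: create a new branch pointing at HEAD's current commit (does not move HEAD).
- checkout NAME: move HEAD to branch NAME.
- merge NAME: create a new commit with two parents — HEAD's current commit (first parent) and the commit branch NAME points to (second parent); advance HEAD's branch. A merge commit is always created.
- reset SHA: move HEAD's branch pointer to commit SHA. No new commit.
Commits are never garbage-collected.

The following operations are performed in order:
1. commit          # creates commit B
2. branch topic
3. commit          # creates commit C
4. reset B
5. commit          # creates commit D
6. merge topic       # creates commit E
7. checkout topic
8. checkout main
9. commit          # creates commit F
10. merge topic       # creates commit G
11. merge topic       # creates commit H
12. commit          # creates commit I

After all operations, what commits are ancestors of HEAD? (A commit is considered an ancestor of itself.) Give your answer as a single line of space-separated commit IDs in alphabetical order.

Answer: A B D E F G H I

Derivation:
After op 1 (commit): HEAD=main@B [main=B]
After op 2 (branch): HEAD=main@B [main=B topic=B]
After op 3 (commit): HEAD=main@C [main=C topic=B]
After op 4 (reset): HEAD=main@B [main=B topic=B]
After op 5 (commit): HEAD=main@D [main=D topic=B]
After op 6 (merge): HEAD=main@E [main=E topic=B]
After op 7 (checkout): HEAD=topic@B [main=E topic=B]
After op 8 (checkout): HEAD=main@E [main=E topic=B]
After op 9 (commit): HEAD=main@F [main=F topic=B]
After op 10 (merge): HEAD=main@G [main=G topic=B]
After op 11 (merge): HEAD=main@H [main=H topic=B]
After op 12 (commit): HEAD=main@I [main=I topic=B]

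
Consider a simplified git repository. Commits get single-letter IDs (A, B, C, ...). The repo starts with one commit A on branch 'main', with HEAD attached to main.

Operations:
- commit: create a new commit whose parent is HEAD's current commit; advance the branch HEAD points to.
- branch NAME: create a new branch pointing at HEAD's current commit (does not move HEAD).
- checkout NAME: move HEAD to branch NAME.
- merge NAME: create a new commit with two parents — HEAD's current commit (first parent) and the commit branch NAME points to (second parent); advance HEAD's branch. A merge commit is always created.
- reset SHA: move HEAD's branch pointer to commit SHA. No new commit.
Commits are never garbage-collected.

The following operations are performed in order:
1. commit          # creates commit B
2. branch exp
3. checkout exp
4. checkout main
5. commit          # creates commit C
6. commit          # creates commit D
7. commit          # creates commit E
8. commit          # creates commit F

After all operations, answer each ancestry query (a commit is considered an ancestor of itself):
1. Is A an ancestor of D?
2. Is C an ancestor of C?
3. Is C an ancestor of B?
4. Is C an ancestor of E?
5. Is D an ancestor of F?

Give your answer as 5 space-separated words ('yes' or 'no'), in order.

Answer: yes yes no yes yes

Derivation:
After op 1 (commit): HEAD=main@B [main=B]
After op 2 (branch): HEAD=main@B [exp=B main=B]
After op 3 (checkout): HEAD=exp@B [exp=B main=B]
After op 4 (checkout): HEAD=main@B [exp=B main=B]
After op 5 (commit): HEAD=main@C [exp=B main=C]
After op 6 (commit): HEAD=main@D [exp=B main=D]
After op 7 (commit): HEAD=main@E [exp=B main=E]
After op 8 (commit): HEAD=main@F [exp=B main=F]
ancestors(D) = {A,B,C,D}; A in? yes
ancestors(C) = {A,B,C}; C in? yes
ancestors(B) = {A,B}; C in? no
ancestors(E) = {A,B,C,D,E}; C in? yes
ancestors(F) = {A,B,C,D,E,F}; D in? yes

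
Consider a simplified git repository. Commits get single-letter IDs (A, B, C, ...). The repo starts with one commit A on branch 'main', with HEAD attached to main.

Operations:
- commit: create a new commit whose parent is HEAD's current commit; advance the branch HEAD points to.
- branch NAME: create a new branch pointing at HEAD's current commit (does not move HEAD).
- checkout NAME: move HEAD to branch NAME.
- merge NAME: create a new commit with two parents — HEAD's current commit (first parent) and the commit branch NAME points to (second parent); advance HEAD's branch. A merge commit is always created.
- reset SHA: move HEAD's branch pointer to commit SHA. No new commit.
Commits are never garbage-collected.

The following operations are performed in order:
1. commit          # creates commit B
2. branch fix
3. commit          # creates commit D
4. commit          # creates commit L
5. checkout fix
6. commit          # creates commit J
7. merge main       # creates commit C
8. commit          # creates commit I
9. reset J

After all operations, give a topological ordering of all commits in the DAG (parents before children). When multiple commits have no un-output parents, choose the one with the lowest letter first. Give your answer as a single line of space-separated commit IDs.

Answer: A B D J L C I

Derivation:
After op 1 (commit): HEAD=main@B [main=B]
After op 2 (branch): HEAD=main@B [fix=B main=B]
After op 3 (commit): HEAD=main@D [fix=B main=D]
After op 4 (commit): HEAD=main@L [fix=B main=L]
After op 5 (checkout): HEAD=fix@B [fix=B main=L]
After op 6 (commit): HEAD=fix@J [fix=J main=L]
After op 7 (merge): HEAD=fix@C [fix=C main=L]
After op 8 (commit): HEAD=fix@I [fix=I main=L]
After op 9 (reset): HEAD=fix@J [fix=J main=L]
commit A: parents=[]
commit B: parents=['A']
commit C: parents=['J', 'L']
commit D: parents=['B']
commit I: parents=['C']
commit J: parents=['B']
commit L: parents=['D']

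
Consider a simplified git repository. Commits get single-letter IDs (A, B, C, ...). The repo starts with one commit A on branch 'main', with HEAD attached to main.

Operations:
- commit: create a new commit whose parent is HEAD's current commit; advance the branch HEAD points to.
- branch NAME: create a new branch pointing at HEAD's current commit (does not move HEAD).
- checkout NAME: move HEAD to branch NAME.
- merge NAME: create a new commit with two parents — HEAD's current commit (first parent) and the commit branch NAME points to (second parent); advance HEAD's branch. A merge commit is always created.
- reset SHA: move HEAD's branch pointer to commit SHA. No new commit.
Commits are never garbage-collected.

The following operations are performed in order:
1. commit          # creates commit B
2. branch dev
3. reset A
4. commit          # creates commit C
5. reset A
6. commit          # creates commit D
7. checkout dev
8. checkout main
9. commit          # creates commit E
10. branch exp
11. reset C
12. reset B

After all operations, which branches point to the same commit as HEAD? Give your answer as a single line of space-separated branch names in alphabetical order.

Answer: dev main

Derivation:
After op 1 (commit): HEAD=main@B [main=B]
After op 2 (branch): HEAD=main@B [dev=B main=B]
After op 3 (reset): HEAD=main@A [dev=B main=A]
After op 4 (commit): HEAD=main@C [dev=B main=C]
After op 5 (reset): HEAD=main@A [dev=B main=A]
After op 6 (commit): HEAD=main@D [dev=B main=D]
After op 7 (checkout): HEAD=dev@B [dev=B main=D]
After op 8 (checkout): HEAD=main@D [dev=B main=D]
After op 9 (commit): HEAD=main@E [dev=B main=E]
After op 10 (branch): HEAD=main@E [dev=B exp=E main=E]
After op 11 (reset): HEAD=main@C [dev=B exp=E main=C]
After op 12 (reset): HEAD=main@B [dev=B exp=E main=B]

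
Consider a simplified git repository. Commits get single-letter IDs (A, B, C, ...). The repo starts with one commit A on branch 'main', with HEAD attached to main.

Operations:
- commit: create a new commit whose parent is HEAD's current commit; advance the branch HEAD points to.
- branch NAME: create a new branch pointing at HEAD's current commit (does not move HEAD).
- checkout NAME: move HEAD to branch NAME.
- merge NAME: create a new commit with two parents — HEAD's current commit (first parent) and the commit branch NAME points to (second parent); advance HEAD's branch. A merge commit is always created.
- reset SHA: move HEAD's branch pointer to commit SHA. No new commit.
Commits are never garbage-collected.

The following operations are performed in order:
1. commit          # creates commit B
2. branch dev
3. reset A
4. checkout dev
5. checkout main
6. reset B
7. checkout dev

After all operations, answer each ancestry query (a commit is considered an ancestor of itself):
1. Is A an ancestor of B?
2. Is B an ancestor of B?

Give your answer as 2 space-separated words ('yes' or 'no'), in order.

Answer: yes yes

Derivation:
After op 1 (commit): HEAD=main@B [main=B]
After op 2 (branch): HEAD=main@B [dev=B main=B]
After op 3 (reset): HEAD=main@A [dev=B main=A]
After op 4 (checkout): HEAD=dev@B [dev=B main=A]
After op 5 (checkout): HEAD=main@A [dev=B main=A]
After op 6 (reset): HEAD=main@B [dev=B main=B]
After op 7 (checkout): HEAD=dev@B [dev=B main=B]
ancestors(B) = {A,B}; A in? yes
ancestors(B) = {A,B}; B in? yes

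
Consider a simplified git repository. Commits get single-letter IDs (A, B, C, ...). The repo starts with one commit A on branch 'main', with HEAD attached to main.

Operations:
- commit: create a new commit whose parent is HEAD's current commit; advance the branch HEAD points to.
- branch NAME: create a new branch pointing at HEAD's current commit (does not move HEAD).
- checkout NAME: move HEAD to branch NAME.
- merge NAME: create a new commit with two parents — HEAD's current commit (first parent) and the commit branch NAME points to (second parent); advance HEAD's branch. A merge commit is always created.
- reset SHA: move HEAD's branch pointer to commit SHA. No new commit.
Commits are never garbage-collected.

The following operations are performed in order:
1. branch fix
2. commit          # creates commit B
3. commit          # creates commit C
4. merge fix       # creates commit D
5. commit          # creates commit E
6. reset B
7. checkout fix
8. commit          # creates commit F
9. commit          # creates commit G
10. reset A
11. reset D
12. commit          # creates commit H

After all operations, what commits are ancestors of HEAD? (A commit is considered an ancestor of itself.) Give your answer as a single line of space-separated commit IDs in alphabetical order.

Answer: A B C D H

Derivation:
After op 1 (branch): HEAD=main@A [fix=A main=A]
After op 2 (commit): HEAD=main@B [fix=A main=B]
After op 3 (commit): HEAD=main@C [fix=A main=C]
After op 4 (merge): HEAD=main@D [fix=A main=D]
After op 5 (commit): HEAD=main@E [fix=A main=E]
After op 6 (reset): HEAD=main@B [fix=A main=B]
After op 7 (checkout): HEAD=fix@A [fix=A main=B]
After op 8 (commit): HEAD=fix@F [fix=F main=B]
After op 9 (commit): HEAD=fix@G [fix=G main=B]
After op 10 (reset): HEAD=fix@A [fix=A main=B]
After op 11 (reset): HEAD=fix@D [fix=D main=B]
After op 12 (commit): HEAD=fix@H [fix=H main=B]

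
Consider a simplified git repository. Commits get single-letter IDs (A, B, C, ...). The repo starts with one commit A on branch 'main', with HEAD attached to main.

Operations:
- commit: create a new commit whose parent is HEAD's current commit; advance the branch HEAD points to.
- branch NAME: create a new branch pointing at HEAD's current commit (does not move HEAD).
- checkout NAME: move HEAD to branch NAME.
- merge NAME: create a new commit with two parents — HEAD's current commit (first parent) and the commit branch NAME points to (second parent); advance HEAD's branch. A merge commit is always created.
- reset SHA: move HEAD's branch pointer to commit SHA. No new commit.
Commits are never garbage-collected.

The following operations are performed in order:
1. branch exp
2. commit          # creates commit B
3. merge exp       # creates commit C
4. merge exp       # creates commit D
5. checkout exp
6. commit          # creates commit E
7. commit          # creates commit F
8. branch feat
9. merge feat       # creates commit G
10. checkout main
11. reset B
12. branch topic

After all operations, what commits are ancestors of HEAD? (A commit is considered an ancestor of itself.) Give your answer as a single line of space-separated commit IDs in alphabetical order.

After op 1 (branch): HEAD=main@A [exp=A main=A]
After op 2 (commit): HEAD=main@B [exp=A main=B]
After op 3 (merge): HEAD=main@C [exp=A main=C]
After op 4 (merge): HEAD=main@D [exp=A main=D]
After op 5 (checkout): HEAD=exp@A [exp=A main=D]
After op 6 (commit): HEAD=exp@E [exp=E main=D]
After op 7 (commit): HEAD=exp@F [exp=F main=D]
After op 8 (branch): HEAD=exp@F [exp=F feat=F main=D]
After op 9 (merge): HEAD=exp@G [exp=G feat=F main=D]
After op 10 (checkout): HEAD=main@D [exp=G feat=F main=D]
After op 11 (reset): HEAD=main@B [exp=G feat=F main=B]
After op 12 (branch): HEAD=main@B [exp=G feat=F main=B topic=B]

Answer: A B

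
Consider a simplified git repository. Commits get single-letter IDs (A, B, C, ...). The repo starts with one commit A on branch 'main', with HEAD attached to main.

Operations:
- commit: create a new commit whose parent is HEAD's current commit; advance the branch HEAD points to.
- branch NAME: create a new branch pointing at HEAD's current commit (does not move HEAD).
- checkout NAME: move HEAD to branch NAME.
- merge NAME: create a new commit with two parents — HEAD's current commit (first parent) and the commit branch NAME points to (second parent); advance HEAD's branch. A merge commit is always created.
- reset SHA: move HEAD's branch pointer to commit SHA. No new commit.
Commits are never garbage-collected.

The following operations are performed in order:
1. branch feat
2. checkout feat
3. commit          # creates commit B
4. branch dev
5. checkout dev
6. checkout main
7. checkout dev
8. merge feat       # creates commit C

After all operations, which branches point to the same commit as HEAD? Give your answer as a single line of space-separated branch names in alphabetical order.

Answer: dev

Derivation:
After op 1 (branch): HEAD=main@A [feat=A main=A]
After op 2 (checkout): HEAD=feat@A [feat=A main=A]
After op 3 (commit): HEAD=feat@B [feat=B main=A]
After op 4 (branch): HEAD=feat@B [dev=B feat=B main=A]
After op 5 (checkout): HEAD=dev@B [dev=B feat=B main=A]
After op 6 (checkout): HEAD=main@A [dev=B feat=B main=A]
After op 7 (checkout): HEAD=dev@B [dev=B feat=B main=A]
After op 8 (merge): HEAD=dev@C [dev=C feat=B main=A]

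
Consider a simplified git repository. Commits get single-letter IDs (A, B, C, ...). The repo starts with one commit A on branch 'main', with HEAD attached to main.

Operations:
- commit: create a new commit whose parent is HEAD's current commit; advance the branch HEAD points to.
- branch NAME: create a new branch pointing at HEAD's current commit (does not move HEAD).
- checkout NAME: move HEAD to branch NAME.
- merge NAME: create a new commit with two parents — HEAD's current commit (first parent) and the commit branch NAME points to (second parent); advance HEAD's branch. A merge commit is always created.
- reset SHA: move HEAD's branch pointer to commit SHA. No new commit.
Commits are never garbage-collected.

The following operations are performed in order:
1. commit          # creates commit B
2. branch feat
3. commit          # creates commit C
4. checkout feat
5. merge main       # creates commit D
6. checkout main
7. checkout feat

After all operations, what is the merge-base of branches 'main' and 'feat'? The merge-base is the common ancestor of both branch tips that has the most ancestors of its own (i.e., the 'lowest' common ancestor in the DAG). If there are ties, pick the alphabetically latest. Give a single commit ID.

After op 1 (commit): HEAD=main@B [main=B]
After op 2 (branch): HEAD=main@B [feat=B main=B]
After op 3 (commit): HEAD=main@C [feat=B main=C]
After op 4 (checkout): HEAD=feat@B [feat=B main=C]
After op 5 (merge): HEAD=feat@D [feat=D main=C]
After op 6 (checkout): HEAD=main@C [feat=D main=C]
After op 7 (checkout): HEAD=feat@D [feat=D main=C]
ancestors(main=C): ['A', 'B', 'C']
ancestors(feat=D): ['A', 'B', 'C', 'D']
common: ['A', 'B', 'C']

Answer: C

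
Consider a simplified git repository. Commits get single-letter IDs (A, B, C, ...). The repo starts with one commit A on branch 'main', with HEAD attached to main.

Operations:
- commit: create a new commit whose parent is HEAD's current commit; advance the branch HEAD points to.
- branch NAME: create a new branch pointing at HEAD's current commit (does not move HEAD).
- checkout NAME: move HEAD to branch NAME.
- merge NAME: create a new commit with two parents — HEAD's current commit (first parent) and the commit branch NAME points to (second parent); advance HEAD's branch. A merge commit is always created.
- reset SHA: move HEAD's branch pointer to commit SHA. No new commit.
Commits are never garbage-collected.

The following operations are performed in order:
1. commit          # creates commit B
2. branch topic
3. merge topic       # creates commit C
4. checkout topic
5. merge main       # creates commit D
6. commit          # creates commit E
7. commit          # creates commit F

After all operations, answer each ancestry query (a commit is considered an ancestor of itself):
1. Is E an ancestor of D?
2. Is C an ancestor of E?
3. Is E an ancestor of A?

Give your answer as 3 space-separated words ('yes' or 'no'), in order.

Answer: no yes no

Derivation:
After op 1 (commit): HEAD=main@B [main=B]
After op 2 (branch): HEAD=main@B [main=B topic=B]
After op 3 (merge): HEAD=main@C [main=C topic=B]
After op 4 (checkout): HEAD=topic@B [main=C topic=B]
After op 5 (merge): HEAD=topic@D [main=C topic=D]
After op 6 (commit): HEAD=topic@E [main=C topic=E]
After op 7 (commit): HEAD=topic@F [main=C topic=F]
ancestors(D) = {A,B,C,D}; E in? no
ancestors(E) = {A,B,C,D,E}; C in? yes
ancestors(A) = {A}; E in? no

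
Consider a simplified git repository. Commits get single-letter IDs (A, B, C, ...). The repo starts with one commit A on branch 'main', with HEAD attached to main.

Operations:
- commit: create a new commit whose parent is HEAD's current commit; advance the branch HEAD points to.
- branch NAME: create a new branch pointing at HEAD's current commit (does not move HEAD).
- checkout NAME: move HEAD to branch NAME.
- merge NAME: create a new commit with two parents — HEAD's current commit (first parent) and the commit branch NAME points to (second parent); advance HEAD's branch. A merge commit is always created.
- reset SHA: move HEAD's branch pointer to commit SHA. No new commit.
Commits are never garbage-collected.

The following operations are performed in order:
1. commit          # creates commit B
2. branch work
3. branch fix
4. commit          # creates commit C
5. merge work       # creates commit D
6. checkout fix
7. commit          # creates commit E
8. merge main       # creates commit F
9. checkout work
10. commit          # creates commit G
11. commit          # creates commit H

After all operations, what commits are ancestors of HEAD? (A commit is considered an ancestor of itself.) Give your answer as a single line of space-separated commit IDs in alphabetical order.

Answer: A B G H

Derivation:
After op 1 (commit): HEAD=main@B [main=B]
After op 2 (branch): HEAD=main@B [main=B work=B]
After op 3 (branch): HEAD=main@B [fix=B main=B work=B]
After op 4 (commit): HEAD=main@C [fix=B main=C work=B]
After op 5 (merge): HEAD=main@D [fix=B main=D work=B]
After op 6 (checkout): HEAD=fix@B [fix=B main=D work=B]
After op 7 (commit): HEAD=fix@E [fix=E main=D work=B]
After op 8 (merge): HEAD=fix@F [fix=F main=D work=B]
After op 9 (checkout): HEAD=work@B [fix=F main=D work=B]
After op 10 (commit): HEAD=work@G [fix=F main=D work=G]
After op 11 (commit): HEAD=work@H [fix=F main=D work=H]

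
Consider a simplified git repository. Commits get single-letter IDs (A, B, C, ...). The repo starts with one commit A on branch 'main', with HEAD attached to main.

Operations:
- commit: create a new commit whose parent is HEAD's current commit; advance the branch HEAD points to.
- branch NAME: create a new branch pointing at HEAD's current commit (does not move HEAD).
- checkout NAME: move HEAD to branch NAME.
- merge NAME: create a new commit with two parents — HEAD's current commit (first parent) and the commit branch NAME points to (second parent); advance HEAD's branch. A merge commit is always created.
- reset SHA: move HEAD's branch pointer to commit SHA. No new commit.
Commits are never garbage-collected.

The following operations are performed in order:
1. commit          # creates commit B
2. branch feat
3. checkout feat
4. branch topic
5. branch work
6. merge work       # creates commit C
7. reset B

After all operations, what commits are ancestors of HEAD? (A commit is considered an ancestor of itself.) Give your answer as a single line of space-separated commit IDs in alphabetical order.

Answer: A B

Derivation:
After op 1 (commit): HEAD=main@B [main=B]
After op 2 (branch): HEAD=main@B [feat=B main=B]
After op 3 (checkout): HEAD=feat@B [feat=B main=B]
After op 4 (branch): HEAD=feat@B [feat=B main=B topic=B]
After op 5 (branch): HEAD=feat@B [feat=B main=B topic=B work=B]
After op 6 (merge): HEAD=feat@C [feat=C main=B topic=B work=B]
After op 7 (reset): HEAD=feat@B [feat=B main=B topic=B work=B]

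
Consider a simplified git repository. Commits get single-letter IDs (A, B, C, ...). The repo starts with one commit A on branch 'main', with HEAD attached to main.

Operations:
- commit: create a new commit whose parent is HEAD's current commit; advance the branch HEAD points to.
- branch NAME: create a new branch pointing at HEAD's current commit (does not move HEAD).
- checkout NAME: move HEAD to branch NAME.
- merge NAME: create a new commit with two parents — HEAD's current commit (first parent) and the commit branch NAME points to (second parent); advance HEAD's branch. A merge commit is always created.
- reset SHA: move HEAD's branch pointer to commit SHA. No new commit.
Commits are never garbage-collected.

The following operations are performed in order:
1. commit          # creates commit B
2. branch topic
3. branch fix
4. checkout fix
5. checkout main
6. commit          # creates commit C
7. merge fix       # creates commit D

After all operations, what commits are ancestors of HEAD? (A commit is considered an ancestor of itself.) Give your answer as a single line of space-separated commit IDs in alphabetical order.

Answer: A B C D

Derivation:
After op 1 (commit): HEAD=main@B [main=B]
After op 2 (branch): HEAD=main@B [main=B topic=B]
After op 3 (branch): HEAD=main@B [fix=B main=B topic=B]
After op 4 (checkout): HEAD=fix@B [fix=B main=B topic=B]
After op 5 (checkout): HEAD=main@B [fix=B main=B topic=B]
After op 6 (commit): HEAD=main@C [fix=B main=C topic=B]
After op 7 (merge): HEAD=main@D [fix=B main=D topic=B]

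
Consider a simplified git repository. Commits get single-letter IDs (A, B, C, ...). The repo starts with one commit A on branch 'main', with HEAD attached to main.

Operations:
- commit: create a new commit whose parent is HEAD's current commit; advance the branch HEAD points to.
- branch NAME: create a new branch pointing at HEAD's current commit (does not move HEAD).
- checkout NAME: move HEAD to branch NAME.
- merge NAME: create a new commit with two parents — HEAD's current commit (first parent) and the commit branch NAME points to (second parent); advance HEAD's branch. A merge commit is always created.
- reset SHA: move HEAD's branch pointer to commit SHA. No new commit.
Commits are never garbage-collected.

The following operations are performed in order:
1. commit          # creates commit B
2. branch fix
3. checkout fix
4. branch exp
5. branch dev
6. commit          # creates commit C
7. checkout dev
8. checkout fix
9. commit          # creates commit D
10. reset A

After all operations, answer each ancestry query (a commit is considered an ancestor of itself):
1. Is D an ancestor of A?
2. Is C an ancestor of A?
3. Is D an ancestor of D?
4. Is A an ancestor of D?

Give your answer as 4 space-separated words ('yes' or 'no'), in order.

After op 1 (commit): HEAD=main@B [main=B]
After op 2 (branch): HEAD=main@B [fix=B main=B]
After op 3 (checkout): HEAD=fix@B [fix=B main=B]
After op 4 (branch): HEAD=fix@B [exp=B fix=B main=B]
After op 5 (branch): HEAD=fix@B [dev=B exp=B fix=B main=B]
After op 6 (commit): HEAD=fix@C [dev=B exp=B fix=C main=B]
After op 7 (checkout): HEAD=dev@B [dev=B exp=B fix=C main=B]
After op 8 (checkout): HEAD=fix@C [dev=B exp=B fix=C main=B]
After op 9 (commit): HEAD=fix@D [dev=B exp=B fix=D main=B]
After op 10 (reset): HEAD=fix@A [dev=B exp=B fix=A main=B]
ancestors(A) = {A}; D in? no
ancestors(A) = {A}; C in? no
ancestors(D) = {A,B,C,D}; D in? yes
ancestors(D) = {A,B,C,D}; A in? yes

Answer: no no yes yes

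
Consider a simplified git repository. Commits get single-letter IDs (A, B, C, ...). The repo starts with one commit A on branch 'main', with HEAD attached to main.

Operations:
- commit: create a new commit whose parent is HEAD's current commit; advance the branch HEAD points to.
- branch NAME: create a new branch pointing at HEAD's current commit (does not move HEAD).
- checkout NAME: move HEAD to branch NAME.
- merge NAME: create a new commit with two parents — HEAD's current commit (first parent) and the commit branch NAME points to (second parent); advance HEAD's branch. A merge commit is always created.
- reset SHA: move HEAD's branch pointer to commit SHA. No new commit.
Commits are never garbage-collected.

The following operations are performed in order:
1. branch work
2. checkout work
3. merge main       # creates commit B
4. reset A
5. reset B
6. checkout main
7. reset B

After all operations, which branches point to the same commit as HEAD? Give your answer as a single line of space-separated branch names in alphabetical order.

After op 1 (branch): HEAD=main@A [main=A work=A]
After op 2 (checkout): HEAD=work@A [main=A work=A]
After op 3 (merge): HEAD=work@B [main=A work=B]
After op 4 (reset): HEAD=work@A [main=A work=A]
After op 5 (reset): HEAD=work@B [main=A work=B]
After op 6 (checkout): HEAD=main@A [main=A work=B]
After op 7 (reset): HEAD=main@B [main=B work=B]

Answer: main work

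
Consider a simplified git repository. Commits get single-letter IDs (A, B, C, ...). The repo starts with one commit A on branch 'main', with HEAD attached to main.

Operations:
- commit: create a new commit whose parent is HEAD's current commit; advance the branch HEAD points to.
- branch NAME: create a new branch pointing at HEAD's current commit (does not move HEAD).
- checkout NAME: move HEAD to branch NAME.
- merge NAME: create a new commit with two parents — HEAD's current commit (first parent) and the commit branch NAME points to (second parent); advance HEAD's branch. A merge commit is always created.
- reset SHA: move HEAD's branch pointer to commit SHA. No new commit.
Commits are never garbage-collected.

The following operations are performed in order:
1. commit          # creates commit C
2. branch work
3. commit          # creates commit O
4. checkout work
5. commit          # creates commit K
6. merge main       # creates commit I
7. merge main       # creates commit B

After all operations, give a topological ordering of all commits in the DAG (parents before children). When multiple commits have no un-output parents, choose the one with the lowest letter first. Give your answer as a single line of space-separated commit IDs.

Answer: A C K O I B

Derivation:
After op 1 (commit): HEAD=main@C [main=C]
After op 2 (branch): HEAD=main@C [main=C work=C]
After op 3 (commit): HEAD=main@O [main=O work=C]
After op 4 (checkout): HEAD=work@C [main=O work=C]
After op 5 (commit): HEAD=work@K [main=O work=K]
After op 6 (merge): HEAD=work@I [main=O work=I]
After op 7 (merge): HEAD=work@B [main=O work=B]
commit A: parents=[]
commit B: parents=['I', 'O']
commit C: parents=['A']
commit I: parents=['K', 'O']
commit K: parents=['C']
commit O: parents=['C']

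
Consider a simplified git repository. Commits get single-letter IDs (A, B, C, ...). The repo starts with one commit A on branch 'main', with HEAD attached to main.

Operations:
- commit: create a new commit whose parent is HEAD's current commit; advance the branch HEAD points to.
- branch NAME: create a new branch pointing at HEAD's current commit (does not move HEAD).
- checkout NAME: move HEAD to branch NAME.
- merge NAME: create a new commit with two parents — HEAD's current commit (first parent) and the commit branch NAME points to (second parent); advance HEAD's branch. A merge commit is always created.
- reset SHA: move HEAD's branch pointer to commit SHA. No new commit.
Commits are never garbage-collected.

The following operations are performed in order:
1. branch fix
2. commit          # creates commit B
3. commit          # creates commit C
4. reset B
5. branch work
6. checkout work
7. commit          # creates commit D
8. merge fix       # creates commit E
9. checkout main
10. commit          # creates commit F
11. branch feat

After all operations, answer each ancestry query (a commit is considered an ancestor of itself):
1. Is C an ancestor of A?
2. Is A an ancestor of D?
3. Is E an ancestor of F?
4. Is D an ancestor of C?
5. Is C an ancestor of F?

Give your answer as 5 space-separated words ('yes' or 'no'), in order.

After op 1 (branch): HEAD=main@A [fix=A main=A]
After op 2 (commit): HEAD=main@B [fix=A main=B]
After op 3 (commit): HEAD=main@C [fix=A main=C]
After op 4 (reset): HEAD=main@B [fix=A main=B]
After op 5 (branch): HEAD=main@B [fix=A main=B work=B]
After op 6 (checkout): HEAD=work@B [fix=A main=B work=B]
After op 7 (commit): HEAD=work@D [fix=A main=B work=D]
After op 8 (merge): HEAD=work@E [fix=A main=B work=E]
After op 9 (checkout): HEAD=main@B [fix=A main=B work=E]
After op 10 (commit): HEAD=main@F [fix=A main=F work=E]
After op 11 (branch): HEAD=main@F [feat=F fix=A main=F work=E]
ancestors(A) = {A}; C in? no
ancestors(D) = {A,B,D}; A in? yes
ancestors(F) = {A,B,F}; E in? no
ancestors(C) = {A,B,C}; D in? no
ancestors(F) = {A,B,F}; C in? no

Answer: no yes no no no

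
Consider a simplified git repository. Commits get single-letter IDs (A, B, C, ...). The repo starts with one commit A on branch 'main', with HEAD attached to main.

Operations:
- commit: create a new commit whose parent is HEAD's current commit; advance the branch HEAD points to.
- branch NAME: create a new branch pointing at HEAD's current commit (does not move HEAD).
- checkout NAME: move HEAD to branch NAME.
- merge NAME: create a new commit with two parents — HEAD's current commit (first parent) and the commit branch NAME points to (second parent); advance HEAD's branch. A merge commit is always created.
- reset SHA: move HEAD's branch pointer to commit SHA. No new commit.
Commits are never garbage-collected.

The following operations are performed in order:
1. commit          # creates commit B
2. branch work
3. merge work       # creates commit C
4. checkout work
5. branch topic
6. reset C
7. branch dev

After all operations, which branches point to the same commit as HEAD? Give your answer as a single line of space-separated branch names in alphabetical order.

After op 1 (commit): HEAD=main@B [main=B]
After op 2 (branch): HEAD=main@B [main=B work=B]
After op 3 (merge): HEAD=main@C [main=C work=B]
After op 4 (checkout): HEAD=work@B [main=C work=B]
After op 5 (branch): HEAD=work@B [main=C topic=B work=B]
After op 6 (reset): HEAD=work@C [main=C topic=B work=C]
After op 7 (branch): HEAD=work@C [dev=C main=C topic=B work=C]

Answer: dev main work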